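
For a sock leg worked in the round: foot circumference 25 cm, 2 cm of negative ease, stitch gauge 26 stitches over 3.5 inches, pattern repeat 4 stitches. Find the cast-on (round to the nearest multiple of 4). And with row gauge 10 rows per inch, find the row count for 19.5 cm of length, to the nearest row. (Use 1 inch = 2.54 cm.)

Finished = 25 − 2 = 23 cm.
23 cm × 1/2.54 = 9.06 inches.
26/3.5 = 7.429 sts per in; 9.06 × 7.429 = 67.27 sts.
Nearest multiple of 4 → 68.
19.5 cm = 7.68 inches; × 10 = 76.77 → 77 rows.

Cast on 68 stitches; work 77 rows.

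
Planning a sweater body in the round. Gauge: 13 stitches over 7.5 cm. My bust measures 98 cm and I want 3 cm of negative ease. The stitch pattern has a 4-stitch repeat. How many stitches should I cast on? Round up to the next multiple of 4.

Cast on 168 stitches.

Finished = 98 − 3 = 95 cm.
13 / 7.5 = 1.733 sts/cm.
95 × 1.733 = 164.67 sts.
Next multiple of 4: 168.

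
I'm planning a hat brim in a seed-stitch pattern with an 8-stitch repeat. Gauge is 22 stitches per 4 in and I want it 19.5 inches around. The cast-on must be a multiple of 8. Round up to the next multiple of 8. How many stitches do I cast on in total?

CO 112 sts.

22 / 4 = 5.5 sts per inch.
19.5 × 5.5 = 107.25 sts.
Next multiple of 8: 112.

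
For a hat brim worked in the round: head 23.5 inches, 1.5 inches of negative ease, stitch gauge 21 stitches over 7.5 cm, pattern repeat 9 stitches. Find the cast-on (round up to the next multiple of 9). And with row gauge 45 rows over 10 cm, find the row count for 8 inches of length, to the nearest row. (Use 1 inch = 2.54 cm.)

Finished = 23.5 − 1.5 = 22 inches.
22 inches × 2.54 = 55.88 cm.
21/7.5 = 2.8 sts per cm; 55.88 × 2.8 = 156.46 sts.
Next multiple of 9 → 162.
8 inches = 20.32 cm; × 4.5 = 91.44 → 91 rows.

Cast on 162 stitches; work 91 rows.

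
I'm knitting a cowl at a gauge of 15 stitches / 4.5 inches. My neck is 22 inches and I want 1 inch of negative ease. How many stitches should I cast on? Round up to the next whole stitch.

70 stitches.

Finished = 22 − 1 = 21 in.
15 / 4.5 = 3.333 sts per inch.
21.00 × 3.333 = 70.00 sts.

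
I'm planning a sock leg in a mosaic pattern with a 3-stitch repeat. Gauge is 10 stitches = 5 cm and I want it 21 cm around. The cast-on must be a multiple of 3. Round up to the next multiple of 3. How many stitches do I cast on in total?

CO 42 sts.

10 / 5 = 2 sts per cm.
21 × 2 = 42.00 sts.
Next multiple of 3: 42.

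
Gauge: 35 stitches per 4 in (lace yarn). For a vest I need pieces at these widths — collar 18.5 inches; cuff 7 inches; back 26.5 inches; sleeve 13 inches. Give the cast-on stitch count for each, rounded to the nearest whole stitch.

collar 162; cuff 61; back 232; sleeve 114.

Rate = 35/4 = 8.75 sts per in.
collar: 18.5 × 8.75 = 161.88 → 162.
cuff: 7 × 8.75 = 61.25 → 61.
back: 26.5 × 8.75 = 231.88 → 232.
sleeve: 13 × 8.75 = 113.75 → 114.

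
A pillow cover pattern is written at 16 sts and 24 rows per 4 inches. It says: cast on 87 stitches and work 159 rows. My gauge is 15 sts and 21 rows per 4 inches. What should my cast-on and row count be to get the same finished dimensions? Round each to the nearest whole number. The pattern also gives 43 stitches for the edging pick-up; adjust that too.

Stitches: 87 × 15/16 = 81.56 → 82.
Rows: 159 × 21/24 = 139.12 → 139.
edging pick-up: 43 × 15/16 = 40.31 → 40.

Cast on 82 stitches; work 139 rows; edging pick-up 40 stitches.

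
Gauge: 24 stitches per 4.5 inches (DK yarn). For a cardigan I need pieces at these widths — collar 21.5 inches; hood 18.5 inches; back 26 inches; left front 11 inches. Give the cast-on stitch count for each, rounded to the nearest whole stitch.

Rate = 24/4.5 = 5.333 sts per in.
collar: 21.5 × 5.333 = 114.67 → 115.
hood: 18.5 × 5.333 = 98.67 → 99.
back: 26 × 5.333 = 138.67 → 139.
left front: 11 × 5.333 = 58.67 → 59.

collar 115; hood 99; back 139; left front 59.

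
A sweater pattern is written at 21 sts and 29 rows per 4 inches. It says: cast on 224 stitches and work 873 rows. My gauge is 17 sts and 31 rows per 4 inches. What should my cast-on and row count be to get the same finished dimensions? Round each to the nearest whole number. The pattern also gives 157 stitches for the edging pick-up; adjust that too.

Cast on 181 stitches; work 933 rows; edging pick-up 127 stitches.

Stitches: 224 × 17/21 = 181.33 → 181.
Rows: 873 × 31/29 = 933.21 → 933.
edging pick-up: 157 × 17/21 = 127.10 → 127.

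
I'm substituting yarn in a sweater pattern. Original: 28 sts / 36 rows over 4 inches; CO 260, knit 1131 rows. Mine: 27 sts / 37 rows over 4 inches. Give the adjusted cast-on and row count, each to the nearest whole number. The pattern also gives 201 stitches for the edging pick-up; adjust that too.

Cast on 251 stitches; work 1162 rows; edging pick-up 194 stitches.

Stitches: 260 × 27/28 = 250.71 → 251.
Rows: 1131 × 37/36 = 1162.42 → 1162.
edging pick-up: 201 × 27/28 = 193.82 → 194.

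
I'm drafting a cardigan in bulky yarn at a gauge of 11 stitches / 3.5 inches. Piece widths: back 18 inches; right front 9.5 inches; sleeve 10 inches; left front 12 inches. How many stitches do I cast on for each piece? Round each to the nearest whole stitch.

Rate = 11/3.5 = 3.143 sts per in.
back: 18 × 3.143 = 56.57 → 57.
right front: 9.5 × 3.143 = 29.86 → 30.
sleeve: 10 × 3.143 = 31.43 → 31.
left front: 12 × 3.143 = 37.71 → 38.

back 57; right front 30; sleeve 31; left front 38.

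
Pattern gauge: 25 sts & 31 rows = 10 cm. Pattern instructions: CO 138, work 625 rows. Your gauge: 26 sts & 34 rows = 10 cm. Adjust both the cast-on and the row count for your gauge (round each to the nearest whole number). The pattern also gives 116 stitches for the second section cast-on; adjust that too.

Cast on 144 stitches; work 685 rows; second section cast-on 121 stitches.

Stitches: 138 × 26/25 = 143.52 → 144.
Rows: 625 × 34/31 = 685.48 → 685.
second section cast-on: 116 × 26/25 = 120.64 → 121.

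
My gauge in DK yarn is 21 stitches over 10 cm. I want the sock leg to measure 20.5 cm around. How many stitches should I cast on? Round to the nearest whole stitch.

Cast on 43 stitches.

21 stitches / 10 cm = 2.1 stitches per cm.
20.5 × 2.1 = 43.05 stitches.
Round to nearest → 43.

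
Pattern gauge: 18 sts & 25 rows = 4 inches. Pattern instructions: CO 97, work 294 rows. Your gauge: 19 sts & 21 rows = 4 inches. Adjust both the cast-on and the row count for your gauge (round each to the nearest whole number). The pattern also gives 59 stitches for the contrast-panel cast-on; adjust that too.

Stitches: 97 × 19/18 = 102.39 → 102.
Rows: 294 × 21/25 = 246.96 → 247.
contrast-panel cast-on: 59 × 19/18 = 62.28 → 62.

Cast on 102 stitches; work 247 rows; contrast-panel cast-on 62 stitches.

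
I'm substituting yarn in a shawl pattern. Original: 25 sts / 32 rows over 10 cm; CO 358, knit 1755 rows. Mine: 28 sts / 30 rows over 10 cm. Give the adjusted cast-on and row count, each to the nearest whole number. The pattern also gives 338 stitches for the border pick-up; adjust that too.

Cast on 401 stitches; work 1645 rows; border pick-up 379 stitches.

Stitches: 358 × 28/25 = 400.96 → 401.
Rows: 1755 × 30/32 = 1645.31 → 1645.
border pick-up: 338 × 28/25 = 378.56 → 379.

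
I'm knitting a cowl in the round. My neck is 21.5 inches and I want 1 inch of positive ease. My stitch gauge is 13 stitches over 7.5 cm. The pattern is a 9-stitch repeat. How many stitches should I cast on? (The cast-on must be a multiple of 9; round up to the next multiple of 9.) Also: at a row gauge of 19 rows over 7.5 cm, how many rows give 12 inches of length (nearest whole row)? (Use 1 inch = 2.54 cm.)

Cast on 108 stitches; work 77 rows.

Finished = 21.5 + 1 = 22.5 inches.
22.5 inches × 2.54 = 57.15 cm.
13/7.5 = 1.733 sts per cm; 57.15 × 1.733 = 99.06 sts.
Next multiple of 9 → 108.
12 inches = 30.48 cm; × 2.533 = 77.22 → 77 rows.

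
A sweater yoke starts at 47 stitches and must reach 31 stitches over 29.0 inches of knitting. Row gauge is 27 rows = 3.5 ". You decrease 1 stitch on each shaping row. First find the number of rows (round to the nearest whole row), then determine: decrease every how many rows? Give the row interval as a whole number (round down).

Decrease every 14th row.

Rows = 29.0 × 7.714 = 223.7 → 224 rows.
Stitches to remove: 16 → 16 shaping rows (at 1 st each).
224 / 16 = 14.00 → every 14 rows.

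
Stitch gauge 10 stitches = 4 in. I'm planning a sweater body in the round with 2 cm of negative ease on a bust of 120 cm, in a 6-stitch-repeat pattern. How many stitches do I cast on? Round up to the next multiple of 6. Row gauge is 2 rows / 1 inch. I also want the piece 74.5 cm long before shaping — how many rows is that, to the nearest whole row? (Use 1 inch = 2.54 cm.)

Finished = 120 − 2 = 118 cm.
118 cm × 1/2.54 = 46.46 inches.
10/4 = 2.5 sts per in; 46.46 × 2.5 = 116.14 sts.
Next multiple of 6 → 120.
74.5 cm = 29.33 inches; × 2 = 58.66 → 59 rows.

Cast on 120 stitches; work 59 rows.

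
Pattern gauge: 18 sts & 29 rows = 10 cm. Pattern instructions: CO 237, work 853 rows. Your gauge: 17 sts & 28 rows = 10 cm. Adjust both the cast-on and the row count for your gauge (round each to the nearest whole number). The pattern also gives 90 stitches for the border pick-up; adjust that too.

Cast on 224 stitches; work 824 rows; border pick-up 85 stitches.

Stitches: 237 × 17/18 = 223.83 → 224.
Rows: 853 × 28/29 = 823.59 → 824.
border pick-up: 90 × 17/18 = 85.00 → 85.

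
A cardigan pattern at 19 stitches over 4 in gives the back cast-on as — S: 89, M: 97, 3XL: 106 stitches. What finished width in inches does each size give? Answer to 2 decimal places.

S 18.74 inches; M 20.42 inches; 3XL 22.32 inches.

19/4 = 4.75 sts per in.
S: 89 / 4.75 = 18.737 → 18.74 in.
M: 97 / 4.75 = 20.421 → 20.42 in.
3XL: 106 / 4.75 = 22.316 → 22.32 in.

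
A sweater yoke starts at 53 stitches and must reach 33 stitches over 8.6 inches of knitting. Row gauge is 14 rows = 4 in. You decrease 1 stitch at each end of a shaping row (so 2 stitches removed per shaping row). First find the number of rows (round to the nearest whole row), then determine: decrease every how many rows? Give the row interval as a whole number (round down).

Decrease every 3rd row.

Rows = 8.6 × 3.5 = 30.1 → 30 rows.
Stitches to remove: 20 → 10 shaping rows (at 2 st each).
30 / 10 = 3.00 → every 3 rows.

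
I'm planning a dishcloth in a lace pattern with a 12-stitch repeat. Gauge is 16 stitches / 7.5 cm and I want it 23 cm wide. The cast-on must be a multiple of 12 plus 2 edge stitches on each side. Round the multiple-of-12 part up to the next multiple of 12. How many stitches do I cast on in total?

Cast on 52 stitches.

16 / 7.5 = 2.133 sts per cm.
23 × 2.133 = 49.07 sts.
Less 4 edge sts → 45.07 for the repeat.
Next multiple of 12: 48.
Add back 4 edge sts → 52.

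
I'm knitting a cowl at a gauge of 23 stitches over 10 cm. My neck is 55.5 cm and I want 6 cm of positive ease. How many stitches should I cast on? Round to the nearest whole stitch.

Finished = 55.5 + 6 = 61.5 cm.
23 / 10 = 2.3 sts per cm.
61.50 × 2.3 = 141.45 sts.
→ 141 sts.

Cast on 141 stitches.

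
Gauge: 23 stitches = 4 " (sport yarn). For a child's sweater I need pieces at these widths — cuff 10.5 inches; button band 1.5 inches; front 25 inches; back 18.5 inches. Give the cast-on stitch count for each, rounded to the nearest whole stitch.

cuff 60; button band 9; front 144; back 106.

Rate = 23/4 = 5.75 sts per in.
cuff: 10.5 × 5.75 = 60.38 → 60.
button band: 1.5 × 5.75 = 8.62 → 9.
front: 25 × 5.75 = 143.75 → 144.
back: 18.5 × 5.75 = 106.38 → 106.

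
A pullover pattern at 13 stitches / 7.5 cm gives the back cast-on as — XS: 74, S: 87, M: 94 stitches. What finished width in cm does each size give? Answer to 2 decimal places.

13/7.5 = 1.733 sts per cm.
XS: 74 / 1.733 = 42.692 → 42.69 cm.
S: 87 / 1.733 = 50.192 → 50.19 cm.
M: 94 / 1.733 = 54.231 → 54.23 cm.

XS 42.69 cm; S 50.19 cm; M 54.23 cm.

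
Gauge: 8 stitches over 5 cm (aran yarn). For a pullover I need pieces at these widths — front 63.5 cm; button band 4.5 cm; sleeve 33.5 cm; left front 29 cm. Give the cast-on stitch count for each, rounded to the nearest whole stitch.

Rate = 8/5 = 1.6 sts per cm.
front: 63.5 × 1.6 = 101.60 → 102.
button band: 4.5 × 1.6 = 7.20 → 7.
sleeve: 33.5 × 1.6 = 53.60 → 54.
left front: 29 × 1.6 = 46.40 → 46.

front 102; button band 7; sleeve 54; left front 46.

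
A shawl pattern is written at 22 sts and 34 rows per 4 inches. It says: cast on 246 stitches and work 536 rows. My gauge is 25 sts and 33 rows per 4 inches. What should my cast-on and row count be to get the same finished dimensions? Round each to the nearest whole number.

Cast on 280 stitches; work 520 rows.

Stitches: 246 × 25/22 = 279.55 → 280.
Rows: 536 × 33/34 = 520.24 → 520.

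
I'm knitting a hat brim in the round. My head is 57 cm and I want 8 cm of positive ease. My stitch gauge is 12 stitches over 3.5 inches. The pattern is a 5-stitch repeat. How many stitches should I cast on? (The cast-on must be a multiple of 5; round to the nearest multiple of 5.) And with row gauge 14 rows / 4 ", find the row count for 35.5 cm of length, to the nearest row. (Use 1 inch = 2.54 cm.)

Finished = 57 + 8 = 65 cm.
65 cm × 1/2.54 = 25.59 inches.
12/3.5 = 3.429 sts per in; 25.59 × 3.429 = 87.74 sts.
Nearest multiple of 5 → 90.
35.5 cm = 13.98 inches; × 3.5 = 48.92 → 49 rows.

Cast on 90 stitches; work 49 rows.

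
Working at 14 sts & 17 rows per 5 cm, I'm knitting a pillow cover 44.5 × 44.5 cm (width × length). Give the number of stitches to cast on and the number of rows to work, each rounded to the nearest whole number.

Cast on 125 stitches and work 151 rows.

Stitch gauge = 14/5 = 2.8 sts/cm; 44.5 × 2.8 = 124.60 → 125 sts.
Row gauge = 17/5 = 3.4 rows/cm; 44.5 × 3.4 = 151.30 → 151 rows.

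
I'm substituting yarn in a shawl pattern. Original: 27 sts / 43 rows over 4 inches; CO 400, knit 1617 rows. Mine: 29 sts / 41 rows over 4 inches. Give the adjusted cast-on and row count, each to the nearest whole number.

Stitches: 400 × 29/27 = 429.63 → 430.
Rows: 1617 × 41/43 = 1541.79 → 1542.

Cast on 430 stitches; work 1542 rows.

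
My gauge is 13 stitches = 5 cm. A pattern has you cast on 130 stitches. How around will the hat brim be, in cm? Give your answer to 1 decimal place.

50.0 cm.

13 stitches / 5 cm = 2.6 stitches per cm.
130 / 2.6 = 50.00 cm.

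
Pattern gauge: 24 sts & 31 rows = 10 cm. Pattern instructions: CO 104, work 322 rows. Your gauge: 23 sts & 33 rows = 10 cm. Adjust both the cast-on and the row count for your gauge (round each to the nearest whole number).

Stitches: 104 × 23/24 = 99.67 → 100.
Rows: 322 × 33/31 = 342.77 → 343.

Cast on 100 stitches; work 343 rows.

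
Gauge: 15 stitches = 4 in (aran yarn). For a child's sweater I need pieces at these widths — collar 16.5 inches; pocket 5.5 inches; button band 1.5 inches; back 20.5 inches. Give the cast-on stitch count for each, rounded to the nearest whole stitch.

Rate = 15/4 = 3.75 sts per in.
collar: 16.5 × 3.75 = 61.88 → 62.
pocket: 5.5 × 3.75 = 20.62 → 21.
button band: 1.5 × 3.75 = 5.62 → 6.
back: 20.5 × 3.75 = 76.88 → 77.

collar 62; pocket 21; button band 6; back 77.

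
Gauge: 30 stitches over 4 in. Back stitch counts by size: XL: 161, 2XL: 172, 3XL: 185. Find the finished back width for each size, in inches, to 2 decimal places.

30/4 = 7.5 sts per in.
XL: 161 / 7.5 = 21.467 → 21.47 in.
2XL: 172 / 7.5 = 22.933 → 22.93 in.
3XL: 185 / 7.5 = 24.667 → 24.67 in.

XL 21.47 inches; 2XL 22.93 inches; 3XL 24.67 inches.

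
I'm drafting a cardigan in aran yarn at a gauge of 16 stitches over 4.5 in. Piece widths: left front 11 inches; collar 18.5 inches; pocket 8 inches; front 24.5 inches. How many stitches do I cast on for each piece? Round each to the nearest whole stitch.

Rate = 16/4.5 = 3.556 sts per in.
left front: 11 × 3.556 = 39.11 → 39.
collar: 18.5 × 3.556 = 65.78 → 66.
pocket: 8 × 3.556 = 28.44 → 28.
front: 24.5 × 3.556 = 87.11 → 87.

left front 39; collar 66; pocket 28; front 87.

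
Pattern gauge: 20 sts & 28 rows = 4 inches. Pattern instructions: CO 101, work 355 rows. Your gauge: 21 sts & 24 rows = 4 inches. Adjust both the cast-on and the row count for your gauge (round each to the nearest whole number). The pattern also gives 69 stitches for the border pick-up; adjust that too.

Stitches: 101 × 21/20 = 106.05 → 106.
Rows: 355 × 24/28 = 304.29 → 304.
border pick-up: 69 × 21/20 = 72.45 → 72.

Cast on 106 stitches; work 304 rows; border pick-up 72 stitches.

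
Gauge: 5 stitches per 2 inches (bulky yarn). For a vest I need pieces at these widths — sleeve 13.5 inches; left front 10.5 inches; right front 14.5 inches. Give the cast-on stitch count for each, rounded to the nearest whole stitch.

sleeve 34; left front 26; right front 36.

Rate = 5/2 = 2.5 sts per in.
sleeve: 13.5 × 2.5 = 33.75 → 34.
left front: 10.5 × 2.5 = 26.25 → 26.
right front: 14.5 × 2.5 = 36.25 → 36.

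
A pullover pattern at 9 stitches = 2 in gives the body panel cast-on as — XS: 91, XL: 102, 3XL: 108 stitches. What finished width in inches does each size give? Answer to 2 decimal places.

9/2 = 4.5 sts per in.
XS: 91 / 4.5 = 20.222 → 20.22 in.
XL: 102 / 4.5 = 22.667 → 22.67 in.
3XL: 108 / 4.5 = 24.000 → 24.00 in.

XS 20.22 inches; XL 22.67 inches; 3XL 24.00 inches.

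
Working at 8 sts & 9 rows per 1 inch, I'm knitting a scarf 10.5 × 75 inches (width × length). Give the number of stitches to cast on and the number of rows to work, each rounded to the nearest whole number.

Stitch gauge = 8/1 = 8 sts/in; 10.5 × 8 = 84.00 → 84 sts.
Row gauge = 9/1 = 9 rows/in; 75 × 9 = 675.00 → 675 rows.

Cast on 84 stitches and work 675 rows.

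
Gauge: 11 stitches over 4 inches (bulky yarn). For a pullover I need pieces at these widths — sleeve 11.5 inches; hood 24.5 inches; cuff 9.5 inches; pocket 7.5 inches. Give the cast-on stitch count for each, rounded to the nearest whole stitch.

sleeve 32; hood 67; cuff 26; pocket 21.

Rate = 11/4 = 2.75 sts per in.
sleeve: 11.5 × 2.75 = 31.62 → 32.
hood: 24.5 × 2.75 = 67.38 → 67.
cuff: 9.5 × 2.75 = 26.12 → 26.
pocket: 7.5 × 2.75 = 20.62 → 21.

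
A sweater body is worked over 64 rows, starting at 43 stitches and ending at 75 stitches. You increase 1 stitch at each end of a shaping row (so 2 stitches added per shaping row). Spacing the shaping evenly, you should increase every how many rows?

Stitches to add: |75 − 43| = 32.
Shaping rows needed: 32 / 2 = 16.
64 rows / 16 = every 4 rows.

Increase every 4th row.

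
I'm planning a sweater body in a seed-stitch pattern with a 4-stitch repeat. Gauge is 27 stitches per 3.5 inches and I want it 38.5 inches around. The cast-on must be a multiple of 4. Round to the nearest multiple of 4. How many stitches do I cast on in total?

27 / 3.5 = 7.714 sts per inch.
38.5 × 7.714 = 297.00 sts.
Nearest multiple of 4: 296.

296 stitches.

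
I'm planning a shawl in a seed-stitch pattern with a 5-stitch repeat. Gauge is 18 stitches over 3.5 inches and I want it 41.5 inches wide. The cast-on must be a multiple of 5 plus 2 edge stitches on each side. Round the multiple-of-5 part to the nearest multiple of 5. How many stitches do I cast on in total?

18 / 3.5 = 5.143 sts per inch.
41.5 × 5.143 = 213.43 sts.
Less 4 edge sts → 209.43 for the repeat.
Nearest multiple of 5: 210.
Add back 4 edge sts → 214.

CO 214 sts.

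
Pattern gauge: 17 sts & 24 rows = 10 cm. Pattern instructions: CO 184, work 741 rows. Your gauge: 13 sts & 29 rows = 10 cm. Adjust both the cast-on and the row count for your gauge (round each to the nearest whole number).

Stitches: 184 × 13/17 = 140.71 → 141.
Rows: 741 × 29/24 = 895.38 → 895.

Cast on 141 stitches; work 895 rows.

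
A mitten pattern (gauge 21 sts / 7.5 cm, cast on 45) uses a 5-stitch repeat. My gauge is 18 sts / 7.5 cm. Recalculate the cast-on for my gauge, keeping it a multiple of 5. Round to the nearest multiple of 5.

CO 40 sts.

45 × 18 / 21 = 38.57.
Nearest multiple of 5: 40.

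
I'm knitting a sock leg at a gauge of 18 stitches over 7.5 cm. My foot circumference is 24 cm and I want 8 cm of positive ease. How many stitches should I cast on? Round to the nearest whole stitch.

77 stitches.

Finished = 24 + 8 = 32 cm.
18 / 7.5 = 2.4 sts per cm.
32.00 × 2.4 = 76.80 sts.
→ 77 sts.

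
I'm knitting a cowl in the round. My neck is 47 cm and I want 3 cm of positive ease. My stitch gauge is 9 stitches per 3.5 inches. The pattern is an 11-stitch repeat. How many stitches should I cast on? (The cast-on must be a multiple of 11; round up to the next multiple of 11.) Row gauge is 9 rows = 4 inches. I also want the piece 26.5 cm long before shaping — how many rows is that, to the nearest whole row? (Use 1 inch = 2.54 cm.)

Finished = 47 + 3 = 50 cm.
50 cm × 1/2.54 = 19.69 inches.
9/3.5 = 2.571 sts per in; 19.69 × 2.571 = 50.62 sts.
Next multiple of 11 → 55.
26.5 cm = 10.43 inches; × 2.25 = 23.47 → 23 rows.

Cast on 55 stitches; work 23 rows.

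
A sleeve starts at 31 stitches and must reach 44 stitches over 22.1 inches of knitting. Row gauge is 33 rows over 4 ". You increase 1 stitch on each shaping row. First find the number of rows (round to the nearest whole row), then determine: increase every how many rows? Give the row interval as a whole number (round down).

Increase every 14th row.

Rows = 22.1 × 8.25 = 182.3 → 182 rows.
Stitches to add: 13 → 13 shaping rows (at 1 st each).
182 / 13 = 14.00 → every 14 rows.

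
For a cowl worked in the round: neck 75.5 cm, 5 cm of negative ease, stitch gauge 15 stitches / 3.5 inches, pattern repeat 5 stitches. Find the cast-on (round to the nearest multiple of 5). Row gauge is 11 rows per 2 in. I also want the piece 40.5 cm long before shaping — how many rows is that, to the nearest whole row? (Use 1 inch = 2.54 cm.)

Finished = 75.5 − 5 = 70.5 cm.
70.5 cm × 1/2.54 = 27.76 inches.
15/3.5 = 4.286 sts per in; 27.76 × 4.286 = 118.95 sts.
Nearest multiple of 5 → 120.
40.5 cm = 15.94 inches; × 5.5 = 87.70 → 88 rows.

Cast on 120 stitches; work 88 rows.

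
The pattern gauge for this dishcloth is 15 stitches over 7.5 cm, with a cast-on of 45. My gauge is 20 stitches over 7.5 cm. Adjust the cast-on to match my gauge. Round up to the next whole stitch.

Scale factor = 20 / 15 = 1.333.
45 × 20 / 15 = 60.00 sts.

Cast on 60 stitches.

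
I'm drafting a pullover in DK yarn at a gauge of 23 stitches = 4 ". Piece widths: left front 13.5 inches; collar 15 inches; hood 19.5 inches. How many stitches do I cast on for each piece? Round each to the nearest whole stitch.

Rate = 23/4 = 5.75 sts per in.
left front: 13.5 × 5.75 = 77.62 → 78.
collar: 15 × 5.75 = 86.25 → 86.
hood: 19.5 × 5.75 = 112.12 → 112.

left front 78; collar 86; hood 112.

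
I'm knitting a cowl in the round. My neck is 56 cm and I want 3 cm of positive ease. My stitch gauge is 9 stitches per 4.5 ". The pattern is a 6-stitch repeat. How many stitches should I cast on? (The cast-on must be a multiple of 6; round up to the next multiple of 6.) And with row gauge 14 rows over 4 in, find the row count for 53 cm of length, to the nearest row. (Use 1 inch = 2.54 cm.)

Cast on 48 stitches; work 73 rows.

Finished = 56 + 3 = 59 cm.
59 cm × 1/2.54 = 23.23 inches.
9/4.5 = 2 sts per in; 23.23 × 2 = 46.46 sts.
Next multiple of 6 → 48.
53 cm = 20.87 inches; × 3.5 = 73.03 → 73 rows.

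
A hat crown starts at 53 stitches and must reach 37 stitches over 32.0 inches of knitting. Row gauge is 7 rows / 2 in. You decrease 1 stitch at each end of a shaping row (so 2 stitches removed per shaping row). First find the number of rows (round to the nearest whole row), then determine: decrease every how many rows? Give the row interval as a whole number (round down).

Rows = 32.0 × 3.5 = 112.0 → 112 rows.
Stitches to remove: 16 → 8 shaping rows (at 2 st each).
112 / 8 = 14.00 → every 14 rows.

Decrease every 14th row.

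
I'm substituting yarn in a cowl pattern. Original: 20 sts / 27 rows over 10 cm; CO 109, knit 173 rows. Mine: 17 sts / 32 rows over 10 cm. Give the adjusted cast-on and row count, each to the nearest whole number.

Stitches: 109 × 17/20 = 92.65 → 93.
Rows: 173 × 32/27 = 205.04 → 205.

Cast on 93 stitches; work 205 rows.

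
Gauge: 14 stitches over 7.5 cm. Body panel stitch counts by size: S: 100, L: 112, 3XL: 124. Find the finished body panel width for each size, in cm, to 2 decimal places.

S 53.57 cm; L 60.00 cm; 3XL 66.43 cm.

14/7.5 = 1.867 sts per cm.
S: 100 / 1.867 = 53.571 → 53.57 cm.
L: 112 / 1.867 = 60.000 → 60.00 cm.
3XL: 124 / 1.867 = 66.429 → 66.43 cm.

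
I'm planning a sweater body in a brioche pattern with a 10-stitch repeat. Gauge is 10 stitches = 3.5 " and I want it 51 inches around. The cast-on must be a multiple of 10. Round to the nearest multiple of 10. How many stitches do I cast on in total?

10 / 3.5 = 2.857 sts per inch.
51 × 2.857 = 145.71 sts.
Nearest multiple of 10: 150.

Cast on 150 stitches.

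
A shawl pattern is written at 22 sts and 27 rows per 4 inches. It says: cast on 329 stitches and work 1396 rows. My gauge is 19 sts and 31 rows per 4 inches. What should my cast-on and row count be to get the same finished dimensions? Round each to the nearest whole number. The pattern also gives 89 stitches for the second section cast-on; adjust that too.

Stitches: 329 × 19/22 = 284.14 → 284.
Rows: 1396 × 31/27 = 1602.81 → 1603.
second section cast-on: 89 × 19/22 = 76.86 → 77.

Cast on 284 stitches; work 1603 rows; second section cast-on 77 stitches.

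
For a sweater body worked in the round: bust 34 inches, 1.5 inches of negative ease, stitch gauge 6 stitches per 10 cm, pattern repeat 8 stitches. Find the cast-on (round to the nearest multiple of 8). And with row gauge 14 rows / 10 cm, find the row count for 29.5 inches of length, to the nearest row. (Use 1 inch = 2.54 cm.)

Finished = 34 − 1.5 = 32.5 inches.
32.5 inches × 2.54 = 82.55 cm.
6/10 = 0.6 sts per cm; 82.55 × 0.6 = 49.53 sts.
Nearest multiple of 8 → 48.
29.5 inches = 74.93 cm; × 1.4 = 104.90 → 105 rows.

Cast on 48 stitches; work 105 rows.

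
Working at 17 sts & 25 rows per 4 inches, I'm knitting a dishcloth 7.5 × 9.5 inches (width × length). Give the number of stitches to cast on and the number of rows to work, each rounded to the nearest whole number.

Cast on 32 stitches and work 59 rows.

Stitch gauge = 17/4 = 4.25 sts/in; 7.5 × 4.25 = 31.88 → 32 sts.
Row gauge = 25/4 = 6.25 rows/in; 9.5 × 6.25 = 59.38 → 59 rows.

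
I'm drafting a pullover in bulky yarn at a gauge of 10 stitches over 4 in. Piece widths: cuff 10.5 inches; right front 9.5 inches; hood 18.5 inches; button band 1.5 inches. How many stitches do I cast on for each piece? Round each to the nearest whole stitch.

cuff 26; right front 24; hood 46; button band 4.

Rate = 10/4 = 2.5 sts per in.
cuff: 10.5 × 2.5 = 26.25 → 26.
right front: 9.5 × 2.5 = 23.75 → 24.
hood: 18.5 × 2.5 = 46.25 → 46.
button band: 1.5 × 2.5 = 3.75 → 4.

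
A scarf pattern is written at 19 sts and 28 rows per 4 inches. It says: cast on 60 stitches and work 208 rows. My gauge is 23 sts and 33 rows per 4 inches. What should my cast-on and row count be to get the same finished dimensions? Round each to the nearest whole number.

Stitches: 60 × 23/19 = 72.63 → 73.
Rows: 208 × 33/28 = 245.14 → 245.

Cast on 73 stitches; work 245 rows.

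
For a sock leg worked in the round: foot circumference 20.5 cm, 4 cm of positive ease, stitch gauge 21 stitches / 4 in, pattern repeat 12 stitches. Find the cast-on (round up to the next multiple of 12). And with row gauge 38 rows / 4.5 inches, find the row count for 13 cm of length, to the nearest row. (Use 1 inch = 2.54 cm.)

Cast on 60 stitches; work 43 rows.

Finished = 20.5 + 4 = 24.5 cm.
24.5 cm × 1/2.54 = 9.65 inches.
21/4 = 5.25 sts per in; 9.65 × 5.25 = 50.64 sts.
Next multiple of 12 → 60.
13 cm = 5.12 inches; × 8.444 = 43.22 → 43 rows.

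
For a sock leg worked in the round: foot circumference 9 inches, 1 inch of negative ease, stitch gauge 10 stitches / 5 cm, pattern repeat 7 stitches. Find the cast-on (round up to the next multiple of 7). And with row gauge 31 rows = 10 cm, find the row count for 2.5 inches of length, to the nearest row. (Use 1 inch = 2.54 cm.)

Cast on 42 stitches; work 20 rows.

Finished = 9 − 1 = 8 inches.
8 inches × 2.54 = 20.32 cm.
10/5 = 2 sts per cm; 20.32 × 2 = 40.64 sts.
Next multiple of 7 → 42.
2.5 inches = 6.35 cm; × 3.1 = 19.68 → 20 rows.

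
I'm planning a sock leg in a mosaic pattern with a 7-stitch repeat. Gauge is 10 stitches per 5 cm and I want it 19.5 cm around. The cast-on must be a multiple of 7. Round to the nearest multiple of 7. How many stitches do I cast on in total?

10 / 5 = 2 sts per cm.
19.5 × 2 = 39.00 sts.
Nearest multiple of 7: 42.

CO 42 sts.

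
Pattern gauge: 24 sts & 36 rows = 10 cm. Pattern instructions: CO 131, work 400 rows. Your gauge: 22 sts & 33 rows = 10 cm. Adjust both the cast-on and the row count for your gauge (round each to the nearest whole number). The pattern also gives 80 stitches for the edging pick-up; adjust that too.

Cast on 120 stitches; work 367 rows; edging pick-up 73 stitches.

Stitches: 131 × 22/24 = 120.08 → 120.
Rows: 400 × 33/36 = 366.67 → 367.
edging pick-up: 80 × 22/24 = 73.33 → 73.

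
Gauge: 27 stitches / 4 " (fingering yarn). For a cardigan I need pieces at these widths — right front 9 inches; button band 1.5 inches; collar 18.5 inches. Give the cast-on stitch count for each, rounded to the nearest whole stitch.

Rate = 27/4 = 6.75 sts per in.
right front: 9 × 6.75 = 60.75 → 61.
button band: 1.5 × 6.75 = 10.12 → 10.
collar: 18.5 × 6.75 = 124.88 → 125.

right front 61; button band 10; collar 125.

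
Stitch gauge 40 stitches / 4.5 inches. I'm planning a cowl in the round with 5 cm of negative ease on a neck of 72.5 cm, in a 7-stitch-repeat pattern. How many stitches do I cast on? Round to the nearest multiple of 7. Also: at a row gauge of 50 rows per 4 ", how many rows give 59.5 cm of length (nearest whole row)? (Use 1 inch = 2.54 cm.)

Cast on 238 stitches; work 293 rows.

Finished = 72.5 − 5 = 67.5 cm.
67.5 cm × 1/2.54 = 26.57 inches.
40/4.5 = 8.889 sts per in; 26.57 × 8.889 = 236.22 sts.
Nearest multiple of 7 → 238.
59.5 cm = 23.43 inches; × 12.5 = 292.81 → 293 rows.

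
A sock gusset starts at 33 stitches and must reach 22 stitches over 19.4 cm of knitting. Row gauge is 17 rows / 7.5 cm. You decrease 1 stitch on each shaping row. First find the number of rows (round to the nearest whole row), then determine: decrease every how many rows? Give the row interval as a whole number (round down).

Decrease every 4th row.

Rows = 19.4 × 2.267 = 44.0 → 44 rows.
Stitches to remove: 11 → 11 shaping rows (at 1 st each).
44 / 11 = 4.00 → every 4 rows.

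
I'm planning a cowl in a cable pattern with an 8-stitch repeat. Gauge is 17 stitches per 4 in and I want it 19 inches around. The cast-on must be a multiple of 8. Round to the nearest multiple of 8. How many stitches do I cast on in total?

17 / 4 = 4.25 sts per inch.
19 × 4.25 = 80.75 sts.
Nearest multiple of 8: 80.

Cast on 80 stitches.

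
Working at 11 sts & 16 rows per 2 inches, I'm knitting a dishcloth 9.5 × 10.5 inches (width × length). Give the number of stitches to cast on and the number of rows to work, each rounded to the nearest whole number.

Cast on 52 stitches and work 84 rows.

Stitch gauge = 11/2 = 5.5 sts/in; 9.5 × 5.5 = 52.25 → 52 sts.
Row gauge = 16/2 = 8 rows/in; 10.5 × 8 = 84.00 → 84 rows.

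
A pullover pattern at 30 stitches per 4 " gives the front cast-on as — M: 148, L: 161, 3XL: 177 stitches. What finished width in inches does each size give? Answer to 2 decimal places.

30/4 = 7.5 sts per in.
M: 148 / 7.5 = 19.733 → 19.73 in.
L: 161 / 7.5 = 21.467 → 21.47 in.
3XL: 177 / 7.5 = 23.600 → 23.60 in.

M 19.73 inches; L 21.47 inches; 3XL 23.60 inches.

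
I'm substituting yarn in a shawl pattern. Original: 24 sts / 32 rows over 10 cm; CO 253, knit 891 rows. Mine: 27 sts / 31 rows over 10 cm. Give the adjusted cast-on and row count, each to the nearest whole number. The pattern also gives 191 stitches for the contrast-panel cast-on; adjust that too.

Cast on 285 stitches; work 863 rows; contrast-panel cast-on 215 stitches.

Stitches: 253 × 27/24 = 284.62 → 285.
Rows: 891 × 31/32 = 863.16 → 863.
contrast-panel cast-on: 191 × 27/24 = 214.88 → 215.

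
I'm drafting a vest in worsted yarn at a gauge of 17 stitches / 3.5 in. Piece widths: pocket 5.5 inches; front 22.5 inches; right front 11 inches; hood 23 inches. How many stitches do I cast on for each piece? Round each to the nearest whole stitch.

Rate = 17/3.5 = 4.857 sts per in.
pocket: 5.5 × 4.857 = 26.71 → 27.
front: 22.5 × 4.857 = 109.29 → 109.
right front: 11 × 4.857 = 53.43 → 53.
hood: 23 × 4.857 = 111.71 → 112.

pocket 27; front 109; right front 53; hood 112.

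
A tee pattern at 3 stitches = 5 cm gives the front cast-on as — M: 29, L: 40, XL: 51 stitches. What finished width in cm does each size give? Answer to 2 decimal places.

M 48.33 cm; L 66.67 cm; XL 85.00 cm.

3/5 = 0.6 sts per cm.
M: 29 / 0.6 = 48.333 → 48.33 cm.
L: 40 / 0.6 = 66.667 → 66.67 cm.
XL: 51 / 0.6 = 85.000 → 85.00 cm.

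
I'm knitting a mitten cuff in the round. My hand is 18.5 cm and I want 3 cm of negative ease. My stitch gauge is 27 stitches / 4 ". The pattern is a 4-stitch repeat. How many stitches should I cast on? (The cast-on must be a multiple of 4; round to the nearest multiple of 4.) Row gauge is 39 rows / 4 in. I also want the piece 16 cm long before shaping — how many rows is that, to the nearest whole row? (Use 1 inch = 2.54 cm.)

Cast on 40 stitches; work 61 rows.

Finished = 18.5 − 3 = 15.5 cm.
15.5 cm × 1/2.54 = 6.10 inches.
27/4 = 6.75 sts per in; 6.10 × 6.75 = 41.19 sts.
Nearest multiple of 4 → 40.
16 cm = 6.30 inches; × 9.75 = 61.42 → 61 rows.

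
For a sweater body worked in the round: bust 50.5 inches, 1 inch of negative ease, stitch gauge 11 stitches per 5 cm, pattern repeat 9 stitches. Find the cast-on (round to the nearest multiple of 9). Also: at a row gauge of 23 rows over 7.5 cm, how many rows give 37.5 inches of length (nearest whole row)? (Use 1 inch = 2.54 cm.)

Finished = 50.5 − 1 = 49.5 inches.
49.5 inches × 2.54 = 125.73 cm.
11/5 = 2.2 sts per cm; 125.73 × 2.2 = 276.61 sts.
Nearest multiple of 9 → 279.
37.5 inches = 95.25 cm; × 3.067 = 292.10 → 292 rows.

Cast on 279 stitches; work 292 rows.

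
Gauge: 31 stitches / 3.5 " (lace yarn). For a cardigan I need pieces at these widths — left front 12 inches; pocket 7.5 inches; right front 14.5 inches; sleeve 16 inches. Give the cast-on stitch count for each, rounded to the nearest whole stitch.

Rate = 31/3.5 = 8.857 sts per in.
left front: 12 × 8.857 = 106.29 → 106.
pocket: 7.5 × 8.857 = 66.43 → 66.
right front: 14.5 × 8.857 = 128.43 → 128.
sleeve: 16 × 8.857 = 141.71 → 142.

left front 106; pocket 66; right front 128; sleeve 142.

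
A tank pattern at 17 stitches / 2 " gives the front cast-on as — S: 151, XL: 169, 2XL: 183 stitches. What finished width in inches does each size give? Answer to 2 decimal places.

17/2 = 8.5 sts per in.
S: 151 / 8.5 = 17.765 → 17.76 in.
XL: 169 / 8.5 = 19.882 → 19.88 in.
2XL: 183 / 8.5 = 21.529 → 21.53 in.

S 17.76 inches; XL 19.88 inches; 2XL 21.53 inches.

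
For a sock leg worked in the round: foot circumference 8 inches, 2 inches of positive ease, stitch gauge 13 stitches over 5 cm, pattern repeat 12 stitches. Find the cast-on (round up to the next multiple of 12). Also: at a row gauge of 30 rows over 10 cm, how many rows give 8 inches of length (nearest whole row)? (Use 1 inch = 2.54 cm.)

Finished = 8 + 2 = 10 inches.
10 inches × 2.54 = 25.40 cm.
13/5 = 2.6 sts per cm; 25.40 × 2.6 = 66.04 sts.
Next multiple of 12 → 72.
8 inches = 20.32 cm; × 3 = 60.96 → 61 rows.

Cast on 72 stitches; work 61 rows.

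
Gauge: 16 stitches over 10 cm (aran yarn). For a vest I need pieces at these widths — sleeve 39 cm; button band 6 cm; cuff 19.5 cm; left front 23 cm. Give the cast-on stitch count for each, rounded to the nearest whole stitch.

Rate = 16/10 = 1.6 sts per cm.
sleeve: 39 × 1.6 = 62.40 → 62.
button band: 6 × 1.6 = 9.60 → 10.
cuff: 19.5 × 1.6 = 31.20 → 31.
left front: 23 × 1.6 = 36.80 → 37.

sleeve 62; button band 10; cuff 31; left front 37.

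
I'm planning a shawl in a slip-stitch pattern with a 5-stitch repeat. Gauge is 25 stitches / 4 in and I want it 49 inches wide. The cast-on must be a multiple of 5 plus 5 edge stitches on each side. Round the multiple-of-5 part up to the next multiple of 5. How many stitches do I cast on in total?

25 / 4 = 6.25 sts per inch.
49 × 6.25 = 306.25 sts.
Less 10 edge sts → 296.25 for the repeat.
Next multiple of 5: 300.
Add back 10 edge sts → 310.

CO 310 sts.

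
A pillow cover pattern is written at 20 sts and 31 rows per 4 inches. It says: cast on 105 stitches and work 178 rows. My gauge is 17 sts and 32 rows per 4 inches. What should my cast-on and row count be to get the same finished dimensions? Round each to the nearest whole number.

Stitches: 105 × 17/20 = 89.25 → 89.
Rows: 178 × 32/31 = 183.74 → 184.

Cast on 89 stitches; work 184 rows.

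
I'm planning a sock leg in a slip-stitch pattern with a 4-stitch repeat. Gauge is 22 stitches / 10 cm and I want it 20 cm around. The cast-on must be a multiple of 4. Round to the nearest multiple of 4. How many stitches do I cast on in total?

22 / 10 = 2.2 sts per cm.
20 × 2.2 = 44.00 sts.
Nearest multiple of 4: 44.

44 stitches.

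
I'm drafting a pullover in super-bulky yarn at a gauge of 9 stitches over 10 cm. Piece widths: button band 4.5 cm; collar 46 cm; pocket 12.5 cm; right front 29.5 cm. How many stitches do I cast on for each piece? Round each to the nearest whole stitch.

button band 4; collar 41; pocket 11; right front 27.

Rate = 9/10 = 0.9 sts per cm.
button band: 4.5 × 0.9 = 4.05 → 4.
collar: 46 × 0.9 = 41.40 → 41.
pocket: 12.5 × 0.9 = 11.25 → 11.
right front: 29.5 × 0.9 = 26.55 → 27.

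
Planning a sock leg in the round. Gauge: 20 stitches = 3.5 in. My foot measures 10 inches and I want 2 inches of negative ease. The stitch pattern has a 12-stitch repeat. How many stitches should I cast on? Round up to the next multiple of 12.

Finished = 10 − 2 = 8 inches.
20 / 3.5 = 5.714 sts/in.
8 × 5.714 = 45.71 sts.
Next multiple of 12: 48.

Cast on 48 stitches.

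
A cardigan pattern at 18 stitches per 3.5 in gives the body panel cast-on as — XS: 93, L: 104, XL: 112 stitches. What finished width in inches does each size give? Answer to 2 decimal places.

18/3.5 = 5.143 sts per in.
XS: 93 / 5.143 = 18.083 → 18.08 in.
L: 104 / 5.143 = 20.222 → 20.22 in.
XL: 112 / 5.143 = 21.778 → 21.78 in.

XS 18.08 inches; L 20.22 inches; XL 21.78 inches.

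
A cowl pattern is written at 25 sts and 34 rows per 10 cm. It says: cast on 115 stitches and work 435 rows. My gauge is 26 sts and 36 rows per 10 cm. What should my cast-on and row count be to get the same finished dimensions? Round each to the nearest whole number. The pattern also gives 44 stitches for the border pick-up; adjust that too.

Cast on 120 stitches; work 461 rows; border pick-up 46 stitches.

Stitches: 115 × 26/25 = 119.60 → 120.
Rows: 435 × 36/34 = 460.59 → 461.
border pick-up: 44 × 26/25 = 45.76 → 46.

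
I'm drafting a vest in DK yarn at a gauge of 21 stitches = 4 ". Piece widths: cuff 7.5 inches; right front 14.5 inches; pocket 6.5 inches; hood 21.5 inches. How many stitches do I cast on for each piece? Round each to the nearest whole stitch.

cuff 39; right front 76; pocket 34; hood 113.

Rate = 21/4 = 5.25 sts per in.
cuff: 7.5 × 5.25 = 39.38 → 39.
right front: 14.5 × 5.25 = 76.12 → 76.
pocket: 6.5 × 5.25 = 34.12 → 34.
hood: 21.5 × 5.25 = 112.88 → 113.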